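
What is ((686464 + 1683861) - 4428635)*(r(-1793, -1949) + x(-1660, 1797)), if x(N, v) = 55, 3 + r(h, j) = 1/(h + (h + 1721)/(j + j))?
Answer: -374021979368330/3494521 ≈ -1.0703e+8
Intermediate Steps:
r(h, j) = -3 + 1/(h + (1721 + h)/(2*j)) (r(h, j) = -3 + 1/(h + (h + 1721)/(j + j)) = -3 + 1/(h + (1721 + h)/((2*j))) = -3 + 1/(h + (1721 + h)*(1/(2*j))) = -3 + 1/(h + (1721 + h)/(2*j)))
((686464 + 1683861) - 4428635)*(r(-1793, -1949) + x(-1660, 1797)) = ((686464 + 1683861) - 4428635)*((-5163 - 3*(-1793) + 2*(-1949) - 6*(-1793)*(-1949))/(1721 - 1793 + 2*(-1793)*(-1949)) + 55) = (2370325 - 4428635)*((-5163 + 5379 - 3898 - 20967342)/(1721 - 1793 + 6989114) + 55) = -2058310*(-20971024/6989042 + 55) = -2058310*((1/6989042)*(-20971024) + 55) = -2058310*(-10485512/3494521 + 55) = -2058310*181713143/3494521 = -374021979368330/3494521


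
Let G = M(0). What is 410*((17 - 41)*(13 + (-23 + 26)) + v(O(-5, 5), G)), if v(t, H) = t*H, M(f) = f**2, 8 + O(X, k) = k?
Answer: -157440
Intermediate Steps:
O(X, k) = -8 + k
G = 0 (G = 0**2 = 0)
v(t, H) = H*t
410*((17 - 41)*(13 + (-23 + 26)) + v(O(-5, 5), G)) = 410*((17 - 41)*(13 + (-23 + 26)) + 0*(-8 + 5)) = 410*(-24*(13 + 3) + 0*(-3)) = 410*(-24*16 + 0) = 410*(-384 + 0) = 410*(-384) = -157440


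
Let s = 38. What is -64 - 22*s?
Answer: -900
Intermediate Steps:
-64 - 22*s = -64 - 22*38 = -64 - 836 = -900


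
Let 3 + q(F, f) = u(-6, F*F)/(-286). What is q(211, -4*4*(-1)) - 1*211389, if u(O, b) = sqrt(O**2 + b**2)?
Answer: -211392 - sqrt(1982119477)/286 ≈ -2.1155e+5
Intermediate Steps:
q(F, f) = -3 - sqrt(36 + F**4)/286 (q(F, f) = -3 + sqrt((-6)**2 + (F*F)**2)/(-286) = -3 + sqrt(36 + (F**2)**2)*(-1/286) = -3 + sqrt(36 + F**4)*(-1/286) = -3 - sqrt(36 + F**4)/286)
q(211, -4*4*(-1)) - 1*211389 = (-3 - sqrt(36 + 211**4)/286) - 1*211389 = (-3 - sqrt(36 + 1982119441)/286) - 211389 = (-3 - sqrt(1982119477)/286) - 211389 = -211392 - sqrt(1982119477)/286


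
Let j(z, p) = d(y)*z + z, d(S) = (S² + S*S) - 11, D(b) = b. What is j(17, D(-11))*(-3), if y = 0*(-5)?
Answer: 510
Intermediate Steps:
y = 0
d(S) = -11 + 2*S² (d(S) = (S² + S²) - 11 = 2*S² - 11 = -11 + 2*S²)
j(z, p) = -10*z (j(z, p) = (-11 + 2*0²)*z + z = (-11 + 2*0)*z + z = (-11 + 0)*z + z = -11*z + z = -10*z)
j(17, D(-11))*(-3) = -10*17*(-3) = -170*(-3) = 510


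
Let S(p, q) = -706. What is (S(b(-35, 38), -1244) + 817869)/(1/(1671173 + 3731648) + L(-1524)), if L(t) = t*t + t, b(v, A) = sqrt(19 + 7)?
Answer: 4414985416823/12540228487693 ≈ 0.35207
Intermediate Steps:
b(v, A) = sqrt(26)
L(t) = t + t**2 (L(t) = t**2 + t = t + t**2)
(S(b(-35, 38), -1244) + 817869)/(1/(1671173 + 3731648) + L(-1524)) = (-706 + 817869)/(1/(1671173 + 3731648) - 1524*(1 - 1524)) = 817163/(1/5402821 - 1524*(-1523)) = 817163/(1/5402821 + 2321052) = 817163/(12540228487693/5402821) = 817163*(5402821/12540228487693) = 4414985416823/12540228487693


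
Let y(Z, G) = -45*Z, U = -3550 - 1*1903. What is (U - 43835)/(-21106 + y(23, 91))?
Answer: 49288/22141 ≈ 2.2261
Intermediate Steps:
U = -5453 (U = -3550 - 1903 = -5453)
(U - 43835)/(-21106 + y(23, 91)) = (-5453 - 43835)/(-21106 - 45*23) = -49288/(-21106 - 1035) = -49288/(-22141) = -49288*(-1/22141) = 49288/22141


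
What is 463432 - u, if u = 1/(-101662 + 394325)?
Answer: 135629399415/292663 ≈ 4.6343e+5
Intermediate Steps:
u = 1/292663 ≈ 3.4169e-6
463432 - u = 463432 - 1*1/292663 = 463432 - 1/292663 = 135629399415/292663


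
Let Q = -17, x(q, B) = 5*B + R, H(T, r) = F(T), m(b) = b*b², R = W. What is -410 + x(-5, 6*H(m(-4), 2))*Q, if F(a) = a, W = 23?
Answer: 31839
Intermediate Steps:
R = 23
m(b) = b³
H(T, r) = T
x(q, B) = 23 + 5*B (x(q, B) = 5*B + 23 = 23 + 5*B)
-410 + x(-5, 6*H(m(-4), 2))*Q = -410 + (23 + 5*(6*(-4)³))*(-17) = -410 + (23 + 5*(6*(-64)))*(-17) = -410 + (23 + 5*(-384))*(-17) = -410 + (23 - 1920)*(-17) = -410 - 1897*(-17) = -410 + 32249 = 31839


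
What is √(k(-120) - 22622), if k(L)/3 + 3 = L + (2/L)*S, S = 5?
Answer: I*√91965/2 ≈ 151.63*I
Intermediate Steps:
k(L) = -9 + 3*L + 30/L (k(L) = -9 + 3*(L + (2/L)*5) = -9 + 3*(L + 10/L) = -9 + (3*L + 30/L) = -9 + 3*L + 30/L)
√(k(-120) - 22622) = √((-9 + 3*(-120) + 30/(-120)) - 22622) = √((-9 - 360 + 30*(-1/120)) - 22622) = √((-9 - 360 - ¼) - 22622) = √(-1477/4 - 22622) = √(-91965/4) = I*√91965/2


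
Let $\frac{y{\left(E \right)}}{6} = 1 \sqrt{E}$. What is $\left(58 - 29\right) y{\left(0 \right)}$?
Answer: $0$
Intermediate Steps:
$y{\left(E \right)} = 6 \sqrt{E}$ ($y{\left(E \right)} = 6 \cdot 1 \sqrt{E} = 6 \sqrt{E}$)
$\left(58 - 29\right) y{\left(0 \right)} = \left(58 - 29\right) 6 \sqrt{0} = 29 \cdot 6 \cdot 0 = 29 \cdot 0 = 0$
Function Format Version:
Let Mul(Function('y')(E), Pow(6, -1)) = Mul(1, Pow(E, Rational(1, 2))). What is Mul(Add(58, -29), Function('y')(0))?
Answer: 0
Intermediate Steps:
Function('y')(E) = Mul(6, Pow(E, Rational(1, 2))) (Function('y')(E) = Mul(6, Mul(1, Pow(E, Rational(1, 2)))) = Mul(6, Pow(E, Rational(1, 2))))
Mul(Add(58, -29), Function('y')(0)) = Mul(Add(58, -29), Mul(6, Pow(0, Rational(1, 2)))) = Mul(29, Mul(6, 0)) = Mul(29, 0) = 0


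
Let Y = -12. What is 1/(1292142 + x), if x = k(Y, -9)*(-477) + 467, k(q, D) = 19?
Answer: 1/1283546 ≈ 7.7909e-7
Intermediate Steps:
x = -8596 (x = 19*(-477) + 467 = -9063 + 467 = -8596)
1/(1292142 + x) = 1/(1292142 - 8596) = 1/1283546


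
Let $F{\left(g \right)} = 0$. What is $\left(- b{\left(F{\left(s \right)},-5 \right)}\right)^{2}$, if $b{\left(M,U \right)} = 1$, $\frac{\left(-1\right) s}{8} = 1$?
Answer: $1$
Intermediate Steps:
$s = -8$ ($s = \left(-8\right) 1 = -8$)
$\left(- b{\left(F{\left(s \right)},-5 \right)}\right)^{2} = \left(\left(-1\right) 1\right)^{2} = \left(-1\right)^{2} = 1$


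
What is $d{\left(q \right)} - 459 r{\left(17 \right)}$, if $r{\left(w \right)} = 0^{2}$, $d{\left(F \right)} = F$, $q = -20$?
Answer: $-20$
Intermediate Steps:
$r{\left(w \right)} = 0$
$d{\left(q \right)} - 459 r{\left(17 \right)} = -20 - 0 = -20 + 0 = -20$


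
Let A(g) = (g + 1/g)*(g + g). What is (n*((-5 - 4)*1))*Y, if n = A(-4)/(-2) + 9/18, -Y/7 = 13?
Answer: -27027/2 ≈ -13514.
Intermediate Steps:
Y = -91 (Y = -7*13 = -91)
A(g) = 2*g*(g + 1/g) (A(g) = (g + 1/g)*(2*g) = 2*g*(g + 1/g))
n = -33/2 (n = (2 + 2*(-4)²)/(-2) + 9/18 = (2 + 2*16)*(-½) + 9*(1/18) = (2 + 32)*(-½) + ½ = 34*(-½) + ½ = -17 + ½ = -33/2 ≈ -16.500)
(n*((-5 - 4)*1))*Y = -33*(-5 - 4)/2*(-91) = -(-297)/2*(-91) = -33/2*(-9)*(-91) = (297/2)*(-91) = -27027/2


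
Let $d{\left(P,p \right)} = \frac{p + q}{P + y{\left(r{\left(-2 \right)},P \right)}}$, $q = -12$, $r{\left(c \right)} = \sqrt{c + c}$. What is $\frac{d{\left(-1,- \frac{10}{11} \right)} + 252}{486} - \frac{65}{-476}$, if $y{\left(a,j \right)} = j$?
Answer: $\frac{850379}{1272348} \approx 0.66835$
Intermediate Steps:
$r{\left(c \right)} = \sqrt{2} \sqrt{c}$ ($r{\left(c \right)} = \sqrt{2 c} = \sqrt{2} \sqrt{c}$)
$d{\left(P,p \right)} = \frac{-12 + p}{2 P}$ ($d{\left(P,p \right)} = \frac{p - 12}{P + P} = \frac{-12 + p}{2 P}$)
$\frac{d{\left(-1,- \frac{10}{11} \right)} + 252}{486} - \frac{65}{-476} = \frac{\frac{-12 - \frac{10}{11}}{2 \left(-1\right)} + 252}{486} - \frac{65}{-476} = \left(\frac{1}{2} \left(-1\right) \left(-12 - \frac{10}{11}\right) + 252\right) \frac{1}{486} - - \frac{65}{476} = \left(\frac{1}{2} \left(-1\right) \left(-12 - \frac{10}{11}\right) + 252\right) \frac{1}{486} + \frac{65}{476} = \left(\frac{1}{2} \left(-1\right) \left(- \frac{142}{11}\right) + 252\right) \frac{1}{486} + \frac{65}{476} = \left(\frac{71}{11} + 252\right) \frac{1}{486} + \frac{65}{476} = \frac{2843}{11} \cdot \frac{1}{486} + \frac{65}{476} = \frac{2843}{5346} + \frac{65}{476} = \frac{850379}{1272348}$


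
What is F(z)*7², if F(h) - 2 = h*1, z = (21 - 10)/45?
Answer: 4949/45 ≈ 109.98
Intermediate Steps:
z = 11/45 (z = 11*(1/45) = 11/45 ≈ 0.24444)
F(h) = 2 + h (F(h) = 2 + h*1 = 2 + h)
F(z)*7² = (2 + 11/45)*7² = (101/45)*49 = 4949/45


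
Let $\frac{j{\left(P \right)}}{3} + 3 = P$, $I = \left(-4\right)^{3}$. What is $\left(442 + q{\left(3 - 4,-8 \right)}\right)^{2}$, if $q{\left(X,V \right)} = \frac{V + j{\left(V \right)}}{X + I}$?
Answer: $\frac{827770441}{4225} \approx 1.9592 \cdot 10^{5}$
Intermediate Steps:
$I = -64$
$j{\left(P \right)} = -9 + 3 P$
$q{\left(X,V \right)} = \frac{-9 + 4 V}{-64 + X}$ ($q{\left(X,V \right)} = \frac{V + \left(-9 + 3 V\right)}{X - 64} = \frac{-9 + 4 V}{-64 + X}$)
$\left(442 + q{\left(3 - 4,-8 \right)}\right)^{2} = \left(442 + \frac{-9 + 4 \left(-8\right)}{-64 + \left(3 - 4\right)}\right)^{2} = \left(442 + \frac{-9 - 32}{-64 + \left(3 - 4\right)}\right)^{2} = \left(442 + \frac{1}{-64 - 1} \left(-41\right)\right)^{2} = \left(442 + \frac{1}{-65} \left(-41\right)\right)^{2} = \left(442 - - \frac{41}{65}\right)^{2} = \left(442 + \frac{41}{65}\right)^{2} = \left(\frac{28771}{65}\right)^{2} = \frac{827770441}{4225}$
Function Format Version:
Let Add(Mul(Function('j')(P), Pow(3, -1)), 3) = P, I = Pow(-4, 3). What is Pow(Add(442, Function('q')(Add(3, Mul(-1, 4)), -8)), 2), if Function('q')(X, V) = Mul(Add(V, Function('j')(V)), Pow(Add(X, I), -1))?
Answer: Rational(827770441, 4225) ≈ 1.9592e+5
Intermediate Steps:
I = -64
Function('j')(P) = Add(-9, Mul(3, P))
Function('q')(X, V) = Mul(Pow(Add(-64, X), -1), Add(-9, Mul(4, V))) (Function('q')(X, V) = Mul(Add(V, Add(-9, Mul(3, V))), Pow(Add(X, -64), -1)) = Mul(Add(-9, Mul(4, V)), Pow(Add(-64, X), -1)) = Mul(Pow(Add(-64, X), -1), Add(-9, Mul(4, V))))
Pow(Add(442, Function('q')(Add(3, Mul(-1, 4)), -8)), 2) = Pow(Add(442, Mul(Pow(Add(-64, Add(3, Mul(-1, 4))), -1), Add(-9, Mul(4, -8)))), 2) = Pow(Add(442, Mul(Pow(Add(-64, Add(3, -4)), -1), Add(-9, -32))), 2) = Pow(Add(442, Mul(Pow(Add(-64, -1), -1), -41)), 2) = Pow(Add(442, Mul(Pow(-65, -1), -41)), 2) = Pow(Add(442, Mul(Rational(-1, 65), -41)), 2) = Pow(Add(442, Rational(41, 65)), 2) = Pow(Rational(28771, 65), 2) = Rational(827770441, 4225)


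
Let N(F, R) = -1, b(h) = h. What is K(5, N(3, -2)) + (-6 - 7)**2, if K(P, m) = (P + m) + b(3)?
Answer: 176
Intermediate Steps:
K(P, m) = 3 + P + m (K(P, m) = (P + m) + 3 = 3 + P + m)
K(5, N(3, -2)) + (-6 - 7)**2 = (3 + 5 - 1) + (-6 - 7)**2 = 7 + (-13)**2 = 7 + 169 = 176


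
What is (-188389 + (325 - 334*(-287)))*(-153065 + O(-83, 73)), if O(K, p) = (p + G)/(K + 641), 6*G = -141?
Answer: 875037199047/62 ≈ 1.4114e+10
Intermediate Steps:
G = -47/2 (G = (1/6)*(-141) = -47/2 ≈ -23.500)
O(K, p) = (-47/2 + p)/(641 + K) (O(K, p) = (p - 47/2)/(K + 641) = (-47/2 + p)/(641 + K))
(-188389 + (325 - 334*(-287)))*(-153065 + O(-83, 73)) = (-188389 + (325 - 334*(-287)))*(-153065 + (-47/2 + 73)/(641 - 83)) = (-188389 + (325 + 95858))*(-153065 + (99/2)/558) = (-188389 + 96183)*(-153065 + (1/558)*(99/2)) = -92206*(-153065 + 11/124) = -92206*(-18980049/124) = 875037199047/62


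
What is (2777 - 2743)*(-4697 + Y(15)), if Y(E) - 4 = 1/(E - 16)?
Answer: -159596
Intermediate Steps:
Y(E) = 4 + 1/(-16 + E) (Y(E) = 4 + 1/(E - 16) = 4 + 1/(-16 + E))
(2777 - 2743)*(-4697 + Y(15)) = (2777 - 2743)*(-4697 + (-63 + 4*15)/(-16 + 15)) = 34*(-4697 + (-63 + 60)/(-1)) = 34*(-4697 - 1*(-3)) = 34*(-4697 + 3) = 34*(-4694) = -159596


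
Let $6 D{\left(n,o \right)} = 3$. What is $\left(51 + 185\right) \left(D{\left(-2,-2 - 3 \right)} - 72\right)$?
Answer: $-16874$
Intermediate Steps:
$D{\left(n,o \right)} = \frac{1}{2}$ ($D{\left(n,o \right)} = \frac{1}{6} \cdot 3 = \frac{1}{2}$)
$\left(51 + 185\right) \left(D{\left(-2,-2 - 3 \right)} - 72\right) = \left(51 + 185\right) \left(\frac{1}{2} - 72\right) = 236 \left(\frac{1}{2} - 72\right) = 236 \left(- \frac{143}{2}\right) = -16874$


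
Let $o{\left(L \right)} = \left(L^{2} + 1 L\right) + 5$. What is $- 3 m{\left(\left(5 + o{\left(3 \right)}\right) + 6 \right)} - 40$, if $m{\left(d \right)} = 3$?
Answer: $-49$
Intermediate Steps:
$o{\left(L \right)} = 5 + L + L^{2}$ ($o{\left(L \right)} = \left(L^{2} + L\right) + 5 = \left(L + L^{2}\right) + 5 = 5 + L + L^{2}$)
$- 3 m{\left(\left(5 + o{\left(3 \right)}\right) + 6 \right)} - 40 = \left(-3\right) 3 - 40 = -9 - 40 = -49$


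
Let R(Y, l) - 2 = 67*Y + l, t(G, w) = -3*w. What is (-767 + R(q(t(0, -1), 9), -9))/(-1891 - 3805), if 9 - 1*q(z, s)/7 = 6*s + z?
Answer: 11643/2848 ≈ 4.0881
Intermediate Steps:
q(z, s) = 63 - 42*s - 7*z (q(z, s) = 63 - 7*(6*s + z) = 63 - 7*(z + 6*s) = 63 + (-42*s - 7*z) = 63 - 42*s - 7*z)
R(Y, l) = 2 + l + 67*Y (R(Y, l) = 2 + (67*Y + l) = 2 + (l + 67*Y) = 2 + l + 67*Y)
(-767 + R(q(t(0, -1), 9), -9))/(-1891 - 3805) = (-767 + (2 - 9 + 67*(63 - 42*9 - (-21)*(-1))))/(-1891 - 3805) = (-767 + (2 - 9 + 67*(63 - 378 - 7*3)))/(-5696) = (-767 + (2 - 9 + 67*(63 - 378 - 21)))*(-1/5696) = (-767 + (2 - 9 + 67*(-336)))*(-1/5696) = (-767 + (2 - 9 - 22512))*(-1/5696) = (-767 - 22519)*(-1/5696) = -23286*(-1/5696) = 11643/2848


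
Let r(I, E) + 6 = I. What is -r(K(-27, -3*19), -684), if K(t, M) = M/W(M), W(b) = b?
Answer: 5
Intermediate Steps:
K(t, M) = 1 (K(t, M) = M/M = 1)
r(I, E) = -6 + I
-r(K(-27, -3*19), -684) = -(-6 + 1) = -1*(-5) = 5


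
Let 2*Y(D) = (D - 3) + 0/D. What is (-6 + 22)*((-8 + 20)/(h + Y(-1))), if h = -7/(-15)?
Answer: -2880/23 ≈ -125.22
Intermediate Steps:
h = 7/15 (h = -7*(-1/15) = 7/15 ≈ 0.46667)
Y(D) = -3/2 + D/2 (Y(D) = ((D - 3) + 0/D)/2 = ((-3 + D) + 0)/2 = (-3 + D)/2 = -3/2 + D/2)
(-6 + 22)*((-8 + 20)/(h + Y(-1))) = (-6 + 22)*((-8 + 20)/(7/15 + (-3/2 + (½)*(-1)))) = 16*(12/(7/15 + (-3/2 - ½))) = 16*(12/(7/15 - 2)) = 16*(12/(-23/15)) = 16*(12*(-15/23)) = 16*(-180/23) = -2880/23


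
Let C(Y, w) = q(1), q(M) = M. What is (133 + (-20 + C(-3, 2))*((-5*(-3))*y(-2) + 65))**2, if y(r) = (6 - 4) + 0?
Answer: 2795584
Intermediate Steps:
C(Y, w) = 1
y(r) = 2 (y(r) = 2 + 0 = 2)
(133 + (-20 + C(-3, 2))*((-5*(-3))*y(-2) + 65))**2 = (133 + (-20 + 1)*(-5*(-3)*2 + 65))**2 = (133 - 19*(15*2 + 65))**2 = (133 - 19*(30 + 65))**2 = (133 - 19*95)**2 = (133 - 1805)**2 = (-1672)**2 = 2795584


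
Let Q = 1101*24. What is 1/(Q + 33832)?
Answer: 1/60256 ≈ 1.6596e-5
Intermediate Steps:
Q = 26424
1/(Q + 33832) = 1/(26424 + 33832) = 1/60256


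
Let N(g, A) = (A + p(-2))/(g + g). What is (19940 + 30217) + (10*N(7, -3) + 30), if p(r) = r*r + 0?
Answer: 351314/7 ≈ 50188.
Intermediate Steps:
p(r) = r² (p(r) = r² + 0 = r²)
N(g, A) = (4 + A)/(2*g) (N(g, A) = (A + (-2)²)/(g + g) = (A + 4)/((2*g)) = (4 + A)*(1/(2*g)) = (4 + A)/(2*g))
(19940 + 30217) + (10*N(7, -3) + 30) = (19940 + 30217) + (10*((½)*(4 - 3)/7) + 30) = 50157 + (10*((½)*(⅐)*1) + 30) = 50157 + (10*(1/14) + 30) = 50157 + (5/7 + 30) = 50157 + 215/7 = 351314/7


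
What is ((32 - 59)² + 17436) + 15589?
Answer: 33754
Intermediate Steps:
((32 - 59)² + 17436) + 15589 = ((-27)² + 17436) + 15589 = (729 + 17436) + 15589 = 18165 + 15589 = 33754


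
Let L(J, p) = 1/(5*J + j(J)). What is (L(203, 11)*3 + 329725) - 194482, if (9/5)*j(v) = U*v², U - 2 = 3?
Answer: 140566164507/1039360 ≈ 1.3524e+5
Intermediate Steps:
U = 5 (U = 2 + 3 = 5)
j(v) = 25*v²/9 (j(v) = 5*(5*v²)/9 = 25*v²/9)
L(J, p) = 1/(5*J + 25*J²/9)
(L(203, 11)*3 + 329725) - 194482 = (((9/5)/(203*(9 + 5*203)))*3 + 329725) - 194482 = (((9/5)*(1/203)/(9 + 1015))*3 + 329725) - 194482 = (((9/5)*(1/203)/1024)*3 + 329725) - 194482 = (((9/5)*(1/203)*(1/1024))*3 + 329725) - 194482 = ((9/1039360)*3 + 329725) - 194482 = (27/1039360 + 329725) - 194482 = 342702976027/1039360 - 194482 = 140566164507/1039360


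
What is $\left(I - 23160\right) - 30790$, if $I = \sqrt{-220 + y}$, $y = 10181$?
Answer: $-53950 + \sqrt{9961} \approx -53850.0$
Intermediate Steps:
$I = \sqrt{9961}$ ($I = \sqrt{-220 + 10181} = \sqrt{9961} \approx 99.805$)
$\left(I - 23160\right) - 30790 = \left(\sqrt{9961} - 23160\right) - 30790 = \left(-23160 + \sqrt{9961}\right) - 30790 = -53950 + \sqrt{9961}$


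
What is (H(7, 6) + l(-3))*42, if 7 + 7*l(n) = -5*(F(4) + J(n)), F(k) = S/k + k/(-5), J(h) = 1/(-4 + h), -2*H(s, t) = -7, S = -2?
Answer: 1038/7 ≈ 148.29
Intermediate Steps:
H(s, t) = 7/2 (H(s, t) = -½*(-7) = 7/2)
F(k) = -2/k - k/5 (F(k) = -2/k + k/(-5) = -2/k + k*(-⅕) = -2/k - k/5)
l(n) = -1/14 - 5/(7*(-4 + n)) (l(n) = -1 + (-5*((-2/4 - ⅕*4) + 1/(-4 + n)))/7 = -1 + (-5*((-2*¼ - ⅘) + 1/(-4 + n)))/7 = -1 + (-5*((-½ - ⅘) + 1/(-4 + n)))/7 = -1 + (-5*(-13/10 + 1/(-4 + n)))/7 = -1 + (13/2 - 5/(-4 + n))/7 = -1 + (13/14 - 5/(7*(-4 + n))) = -1/14 - 5/(7*(-4 + n)))
(H(7, 6) + l(-3))*42 = (7/2 + (-6 - 1*(-3))/(14*(-4 - 3)))*42 = (7/2 + (1/14)*(-6 + 3)/(-7))*42 = (7/2 + (1/14)*(-⅐)*(-3))*42 = (7/2 + 3/98)*42 = (173/49)*42 = 1038/7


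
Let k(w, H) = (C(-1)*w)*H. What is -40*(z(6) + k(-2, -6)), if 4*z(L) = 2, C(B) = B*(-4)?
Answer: -1940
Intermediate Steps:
C(B) = -4*B
z(L) = ½ (z(L) = (¼)*2 = ½)
k(w, H) = 4*H*w (k(w, H) = ((-4*(-1))*w)*H = (4*w)*H = 4*H*w)
-40*(z(6) + k(-2, -6)) = -40*(½ + 4*(-6)*(-2)) = -40*(½ + 48) = -40*97/2 = -1940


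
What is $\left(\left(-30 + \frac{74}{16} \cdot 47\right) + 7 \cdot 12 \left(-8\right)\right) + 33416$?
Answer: $\frac{263451}{8} \approx 32931.0$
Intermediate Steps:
$\left(\left(-30 + \frac{74}{16} \cdot 47\right) + 7 \cdot 12 \left(-8\right)\right) + 33416 = \left(\left(-30 + 74 \cdot \frac{1}{16} \cdot 47\right) + 84 \left(-8\right)\right) + 33416 = \left(\left(-30 + \frac{37}{8} \cdot 47\right) - 672\right) + 33416 = \left(\left(-30 + \frac{1739}{8}\right) - 672\right) + 33416 = \left(\frac{1499}{8} - 672\right) + 33416 = - \frac{3877}{8} + 33416 = \frac{263451}{8}$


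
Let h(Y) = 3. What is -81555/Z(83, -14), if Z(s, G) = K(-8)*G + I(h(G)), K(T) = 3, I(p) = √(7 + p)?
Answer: 1712655/877 + 81555*√10/1754 ≈ 2099.9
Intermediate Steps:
Z(s, G) = √10 + 3*G (Z(s, G) = 3*G + √(7 + 3) = 3*G + √10 = √10 + 3*G)
-81555/Z(83, -14) = -81555/(√10 + 3*(-14)) = -81555/(√10 - 42) = -81555/(-42 + √10)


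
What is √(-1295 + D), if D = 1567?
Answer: 4*√17 ≈ 16.492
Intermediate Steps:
√(-1295 + D) = √(-1295 + 1567) = √272 = 4*√17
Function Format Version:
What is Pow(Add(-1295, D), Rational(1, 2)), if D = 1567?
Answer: Mul(4, Pow(17, Rational(1, 2))) ≈ 16.492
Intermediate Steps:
Pow(Add(-1295, D), Rational(1, 2)) = Pow(Add(-1295, 1567), Rational(1, 2)) = Pow(272, Rational(1, 2)) = Mul(4, Pow(17, Rational(1, 2)))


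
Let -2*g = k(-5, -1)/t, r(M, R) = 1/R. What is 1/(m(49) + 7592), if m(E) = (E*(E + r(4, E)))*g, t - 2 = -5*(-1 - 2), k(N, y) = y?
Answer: 17/130265 ≈ 0.00013050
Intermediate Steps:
t = 17 (t = 2 - 5*(-1 - 2) = 2 - 5*(-3) = 2 + 15 = 17)
g = 1/34 (g = -(-1)/(2*17) = -½*(-1/17) = 1/34 ≈ 0.029412)
m(E) = E*(E + 1/E)/34 (m(E) = (E*(E + 1/E))*(1/34) = E*(E + 1/E)/34)
1/(m(49) + 7592) = 1/((1/34 + (1/34)*49²) + 7592) = 1/((1/34 + (1/34)*2401) + 7592) = 1/((1/34 + 2401/34) + 7592) = 1/(1201/17 + 7592) = 1/(130265/17) = 17/130265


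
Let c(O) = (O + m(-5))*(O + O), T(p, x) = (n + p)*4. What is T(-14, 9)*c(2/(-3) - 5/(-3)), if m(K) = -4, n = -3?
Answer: 408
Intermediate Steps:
T(p, x) = -12 + 4*p (T(p, x) = (-3 + p)*4 = -12 + 4*p)
c(O) = 2*O*(-4 + O) (c(O) = (O - 4)*(O + O) = (-4 + O)*(2*O) = 2*O*(-4 + O))
T(-14, 9)*c(2/(-3) - 5/(-3)) = (-12 + 4*(-14))*(2*(2/(-3) - 5/(-3))*(-4 + (2/(-3) - 5/(-3)))) = (-12 - 56)*(2*(2*(-1/3) - 5*(-1/3))*(-4 + (2*(-1/3) - 5*(-1/3)))) = -136*(-2/3 + 5/3)*(-4 + (-2/3 + 5/3)) = -136*(-4 + 1) = -136*(-3) = -68*(-6) = 408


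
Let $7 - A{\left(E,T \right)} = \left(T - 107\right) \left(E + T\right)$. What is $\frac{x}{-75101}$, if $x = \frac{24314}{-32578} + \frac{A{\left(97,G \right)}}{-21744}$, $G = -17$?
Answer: $\frac{47338079}{2955541576624} \approx 1.6017 \cdot 10^{-5}$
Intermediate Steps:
$A{\left(E,T \right)} = 7 - \left(-107 + T\right) \left(E + T\right)$ ($A{\left(E,T \right)} = 7 - \left(T - 107\right) \left(E + T\right) = 7 - \left(-107 + T\right) \left(E + T\right)$)
$x = - \frac{47338079}{39354224}$ ($x = \frac{24314}{-32578} + \frac{7 - \left(-17\right)^{2} + 107 \cdot 97 + 107 \left(-17\right) - 97 \left(-17\right)}{-21744} = 24314 \left(- \frac{1}{32578}\right) + \left(7 - 289 + 10379 - 1819 + 1649\right) \left(- \frac{1}{21744}\right) = - \frac{12157}{16289} + \left(7 - 289 + 10379 - 1819 + 1649\right) \left(- \frac{1}{21744}\right) = - \frac{12157}{16289} + 9927 \left(- \frac{1}{21744}\right) = - \frac{12157}{16289} - \frac{1103}{2416} = - \frac{47338079}{39354224} \approx -1.2029$)
$\frac{x}{-75101} = - \frac{47338079}{39354224 \left(-75101\right)} = \left(- \frac{47338079}{39354224}\right) \left(- \frac{1}{75101}\right) = \frac{47338079}{2955541576624}$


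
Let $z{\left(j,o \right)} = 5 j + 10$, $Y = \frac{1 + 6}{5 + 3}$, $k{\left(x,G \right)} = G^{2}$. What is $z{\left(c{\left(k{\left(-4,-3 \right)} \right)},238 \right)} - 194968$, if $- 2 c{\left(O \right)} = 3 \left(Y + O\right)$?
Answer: $- \frac{3120513}{16} \approx -1.9503 \cdot 10^{5}$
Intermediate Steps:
$Y = \frac{7}{8} \approx 0.875$
$c{\left(O \right)} = - \frac{21}{16} - \frac{3 O}{2}$ ($c{\left(O \right)} = - \frac{3 \left(\frac{7}{8} + O\right)}{2} = - \frac{\frac{21}{8} + 3 O}{2} = - \frac{21}{16} - \frac{3 O}{2}$)
$z{\left(j,o \right)} = 10 + 5 j$
$z{\left(c{\left(k{\left(-4,-3 \right)} \right)},238 \right)} - 194968 = \left(10 + 5 \left(- \frac{21}{16} - \frac{3 \left(-3\right)^{2}}{2}\right)\right) - 194968 = \left(10 + 5 \left(- \frac{21}{16} - \frac{27}{2}\right)\right) - 194968 = \left(10 + 5 \left(- \frac{237}{16}\right)\right) - 194968 = \left(10 - \frac{1185}{16}\right) - 194968 = - \frac{1025}{16} - 194968 = - \frac{3120513}{16}$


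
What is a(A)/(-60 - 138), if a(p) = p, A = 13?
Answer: -13/198 ≈ -0.065657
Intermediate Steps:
a(A)/(-60 - 138) = 13/(-60 - 138) = 13/(-198) = 13*(-1/198) = -13/198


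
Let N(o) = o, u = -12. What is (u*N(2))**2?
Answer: 576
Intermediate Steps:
(u*N(2))**2 = (-12*2)**2 = (-24)**2 = 576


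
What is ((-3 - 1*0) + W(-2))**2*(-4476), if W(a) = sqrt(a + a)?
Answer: -22380 + 53712*I ≈ -22380.0 + 53712.0*I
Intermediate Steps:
W(a) = sqrt(2)*sqrt(a) (W(a) = sqrt(2*a) = sqrt(2)*sqrt(a))
((-3 - 1*0) + W(-2))**2*(-4476) = ((-3 - 1*0) + sqrt(2)*sqrt(-2))**2*(-4476) = ((-3 + 0) + sqrt(2)*(I*sqrt(2)))**2*(-4476) = (-3 + 2*I)**2*(-4476) = -4476*(-3 + 2*I)**2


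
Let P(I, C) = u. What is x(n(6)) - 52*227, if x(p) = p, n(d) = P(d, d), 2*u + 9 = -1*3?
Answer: -11810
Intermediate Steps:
u = -6 (u = -9/2 + (-1*3)/2 = -9/2 + (1/2)*(-3) = -9/2 - 3/2 = -6)
P(I, C) = -6
n(d) = -6
x(n(6)) - 52*227 = -6 - 52*227 = -6 - 11804 = -11810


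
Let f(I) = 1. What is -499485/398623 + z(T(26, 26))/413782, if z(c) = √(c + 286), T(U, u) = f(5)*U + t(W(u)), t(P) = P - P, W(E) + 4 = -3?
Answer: -499485/398623 + √78/206891 ≈ -1.2530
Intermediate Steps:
W(E) = -7 (W(E) = -4 - 3 = -7)
t(P) = 0
T(U, u) = U (T(U, u) = 1*U + 0 = U + 0 = U)
z(c) = √(286 + c)
-499485/398623 + z(T(26, 26))/413782 = -499485/398623 + √(286 + 26)/413782 = -499485*1/398623 + √312*(1/413782) = -499485/398623 + (2*√78)*(1/413782) = -499485/398623 + √78/206891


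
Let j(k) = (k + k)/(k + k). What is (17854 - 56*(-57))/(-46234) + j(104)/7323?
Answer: -77036812/169285791 ≈ -0.45507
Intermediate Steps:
j(k) = 1 (j(k) = (2*k)/((2*k)) = (2*k)*(1/(2*k)) = 1)
(17854 - 56*(-57))/(-46234) + j(104)/7323 = (17854 - 56*(-57))/(-46234) + 1/7323 = (17854 + 3192)*(-1/46234) + 1*(1/7323) = 21046*(-1/46234) + 1/7323 = -10523/23117 + 1/7323 = -77036812/169285791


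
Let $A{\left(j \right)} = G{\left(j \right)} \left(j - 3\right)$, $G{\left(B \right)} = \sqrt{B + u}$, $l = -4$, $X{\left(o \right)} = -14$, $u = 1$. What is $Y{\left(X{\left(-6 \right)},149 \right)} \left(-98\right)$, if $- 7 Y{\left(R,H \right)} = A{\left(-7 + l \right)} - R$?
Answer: $196 - 196 i \sqrt{10} \approx 196.0 - 619.81 i$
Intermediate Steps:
$G{\left(B \right)} = \sqrt{1 + B}$ ($G{\left(B \right)} = \sqrt{B + 1} = \sqrt{1 + B}$)
$A{\left(j \right)} = \sqrt{1 + j} \left(-3 + j\right)$ ($A{\left(j \right)} = \sqrt{1 + j} \left(j - 3\right) = \sqrt{1 + j} \left(-3 + j\right)$)
$Y{\left(R,H \right)} = \frac{R}{7} + 2 i \sqrt{10}$ ($Y{\left(R,H \right)} = - \frac{\sqrt{1 - 11} \left(-3 - 11\right) - R}{7} = - \frac{\sqrt{-10} \left(-14\right) - R}{7} = - \frac{i \sqrt{10} \left(-14\right) - R}{7} = - \frac{- 14 i \sqrt{10} - R}{7} = - \frac{- R - 14 i \sqrt{10}}{7} = \frac{R}{7} + 2 i \sqrt{10}$)
$Y{\left(X{\left(-6 \right)},149 \right)} \left(-98\right) = \left(\frac{1}{7} \left(-14\right) + 2 i \sqrt{10}\right) \left(-98\right) = \left(-2 + 2 i \sqrt{10}\right) \left(-98\right) = 196 - 196 i \sqrt{10}$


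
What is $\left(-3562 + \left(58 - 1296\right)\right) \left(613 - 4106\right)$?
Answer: $16766400$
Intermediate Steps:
$\left(-3562 + \left(58 - 1296\right)\right) \left(613 - 4106\right) = \left(-3562 - 1238\right) \left(-3493\right) = \left(-4800\right) \left(-3493\right) = 16766400$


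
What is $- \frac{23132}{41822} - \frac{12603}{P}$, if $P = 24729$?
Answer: $- \frac{183185649}{172369373} \approx -1.0627$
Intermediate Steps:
$- \frac{23132}{41822} - \frac{12603}{P} = - \frac{23132}{41822} - \frac{12603}{24729} = \left(-23132\right) \frac{1}{41822} - \frac{4201}{8243} = - \frac{11566}{20911} - \frac{4201}{8243} = - \frac{183185649}{172369373}$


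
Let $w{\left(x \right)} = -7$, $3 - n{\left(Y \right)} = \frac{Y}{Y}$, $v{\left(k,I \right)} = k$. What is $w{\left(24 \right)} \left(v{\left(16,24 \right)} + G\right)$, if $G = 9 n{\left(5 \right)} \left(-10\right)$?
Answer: $1148$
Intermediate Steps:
$n{\left(Y \right)} = 2$ ($n{\left(Y \right)} = 3 - \frac{Y}{Y} = 3 - 1 = 2$)
$G = -180$ ($G = 9 \cdot 2 \left(-10\right) = 18 \left(-10\right) = -180$)
$w{\left(24 \right)} \left(v{\left(16,24 \right)} + G\right) = - 7 \left(16 - 180\right) = \left(-7\right) \left(-164\right) = 1148$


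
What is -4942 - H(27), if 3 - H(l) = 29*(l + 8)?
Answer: -3930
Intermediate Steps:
H(l) = -229 - 29*l (H(l) = 3 - 29*(l + 8) = 3 - 29*(8 + l) = 3 - (232 + 29*l) = 3 + (-232 - 29*l) = -229 - 29*l)
-4942 - H(27) = -4942 - (-229 - 29*27) = -4942 - (-229 - 783) = -4942 - 1*(-1012) = -4942 + 1012 = -3930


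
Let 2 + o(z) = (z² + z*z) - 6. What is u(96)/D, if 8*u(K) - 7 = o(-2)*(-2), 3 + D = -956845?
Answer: -7/7654784 ≈ -9.1446e-7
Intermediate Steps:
D = -956848 (D = -3 - 956845 = -956848)
o(z) = -8 + 2*z² (o(z) = -2 + ((z² + z*z) - 6) = -2 + ((z² + z²) - 6) = -2 + (2*z² - 6) = -2 + (-6 + 2*z²) = -8 + 2*z²)
u(K) = 7/8 (u(K) = 7/8 + ((-8 + 2*(-2)²)*(-2))/8 = 7/8 + ((-8 + 2*4)*(-2))/8 = 7/8 + ((-8 + 8)*(-2))/8 = 7/8 + (0*(-2))/8 = 7/8 + (⅛)*0 = 7/8 + 0 = 7/8)
u(96)/D = (7/8)/(-956848) = (7/8)*(-1/956848) = -7/7654784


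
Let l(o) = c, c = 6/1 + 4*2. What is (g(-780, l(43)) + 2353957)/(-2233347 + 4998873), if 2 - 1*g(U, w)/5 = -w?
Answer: 784679/921842 ≈ 0.85121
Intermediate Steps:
c = 14 (c = 6*1 + 8 = 6 + 8 = 14)
l(o) = 14
g(U, w) = 10 + 5*w (g(U, w) = 10 - (-5)*w = 10 + 5*w)
(g(-780, l(43)) + 2353957)/(-2233347 + 4998873) = ((10 + 5*14) + 2353957)/(-2233347 + 4998873) = ((10 + 70) + 2353957)/2765526 = (80 + 2353957)*(1/2765526) = 2354037*(1/2765526) = 784679/921842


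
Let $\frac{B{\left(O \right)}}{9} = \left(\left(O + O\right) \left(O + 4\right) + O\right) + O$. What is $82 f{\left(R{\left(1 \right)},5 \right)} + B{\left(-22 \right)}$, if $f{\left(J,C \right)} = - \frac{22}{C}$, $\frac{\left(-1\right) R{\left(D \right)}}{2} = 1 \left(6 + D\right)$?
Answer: $\frac{31856}{5} \approx 6371.2$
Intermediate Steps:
$R{\left(D \right)} = -12 - 2 D$ ($R{\left(D \right)} = - 2 \cdot 1 \left(6 + D\right) = - 2 \left(6 + D\right) = -12 - 2 D$)
$B{\left(O \right)} = 18 O + 18 O \left(4 + O\right)$ ($B{\left(O \right)} = 9 \left(\left(\left(O + O\right) \left(O + 4\right) + O\right) + O\right) = 9 \left(\left(2 O \left(4 + O\right) + O\right) + O\right) = 9 \left(\left(O + 2 O \left(4 + O\right)\right) + O\right) = 9 \left(2 O + 2 O \left(4 + O\right)\right) = 18 O + 18 O \left(4 + O\right)$)
$82 f{\left(R{\left(1 \right)},5 \right)} + B{\left(-22 \right)} = 82 \left(- \frac{22}{5}\right) + 18 \left(-22\right) \left(5 - 22\right) = 82 \left(\left(-22\right) \frac{1}{5}\right) + 18 \left(-22\right) \left(-17\right) = 82 \left(- \frac{22}{5}\right) + 6732 = - \frac{1804}{5} + 6732 = \frac{31856}{5}$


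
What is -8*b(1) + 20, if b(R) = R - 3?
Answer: 36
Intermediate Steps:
b(R) = -3 + R
-8*b(1) + 20 = -8*(-3 + 1) + 20 = -8*(-2) + 20 = 16 + 20 = 36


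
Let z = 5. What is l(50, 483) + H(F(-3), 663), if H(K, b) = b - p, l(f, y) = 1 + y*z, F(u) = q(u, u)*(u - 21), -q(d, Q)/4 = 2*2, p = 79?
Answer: 3000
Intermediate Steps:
q(d, Q) = -16 (q(d, Q) = -8*2 = -4*4 = -16)
F(u) = 336 - 16*u (F(u) = -16*(u - 21) = -16*(-21 + u) = 336 - 16*u)
l(f, y) = 1 + 5*y (l(f, y) = 1 + y*5 = 1 + 5*y)
H(K, b) = -79 + b (H(K, b) = b - 1*79 = b - 79 = -79 + b)
l(50, 483) + H(F(-3), 663) = (1 + 5*483) + (-79 + 663) = (1 + 2415) + 584 = 2416 + 584 = 3000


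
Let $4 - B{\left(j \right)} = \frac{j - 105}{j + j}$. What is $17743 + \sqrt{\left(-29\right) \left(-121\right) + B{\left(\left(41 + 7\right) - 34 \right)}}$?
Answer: $17743 + \frac{\sqrt{14065}}{2} \approx 17802.0$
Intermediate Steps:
$B{\left(j \right)} = 4 - \frac{-105 + j}{2 j}$ ($B{\left(j \right)} = 4 - \frac{j - 105}{j + j} = 4 - \frac{-105 + j}{2 j}$)
$17743 + \sqrt{\left(-29\right) \left(-121\right) + B{\left(\left(41 + 7\right) - 34 \right)}} = 17743 + \sqrt{\left(-29\right) \left(-121\right) + \frac{7 \left(15 + \left(\left(41 + 7\right) - 34\right)\right)}{2 \left(\left(41 + 7\right) - 34\right)}} = 17743 + \sqrt{3509 + \frac{7 \left(15 + \left(48 - 34\right)\right)}{2 \left(48 - 34\right)}} = 17743 + \sqrt{3509 + \frac{7 \left(15 + 14\right)}{2 \cdot 14}} = 17743 + \sqrt{3509 + \frac{7}{2} \cdot \frac{1}{14} \cdot 29} = 17743 + \sqrt{3509 + \frac{29}{4}} = 17743 + \sqrt{\frac{14065}{4}} = 17743 + \frac{\sqrt{14065}}{2}$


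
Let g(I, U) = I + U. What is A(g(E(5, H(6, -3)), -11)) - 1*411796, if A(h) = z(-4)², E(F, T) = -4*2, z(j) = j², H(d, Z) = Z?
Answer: -411540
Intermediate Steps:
E(F, T) = -8
A(h) = 256 (A(h) = ((-4)²)² = 16² = 256)
A(g(E(5, H(6, -3)), -11)) - 1*411796 = 256 - 1*411796 = 256 - 411796 = -411540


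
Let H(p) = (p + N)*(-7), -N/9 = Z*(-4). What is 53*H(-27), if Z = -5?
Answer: 76797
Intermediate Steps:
N = -180 (N = -(-45)*(-4) = -9*20 = -180)
H(p) = 1260 - 7*p (H(p) = (p - 180)*(-7) = (-180 + p)*(-7) = 1260 - 7*p)
53*H(-27) = 53*(1260 - 7*(-27)) = 53*(1260 + 189) = 53*1449 = 76797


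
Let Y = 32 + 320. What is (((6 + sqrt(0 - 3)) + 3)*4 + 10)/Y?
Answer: 23/176 + I*sqrt(3)/88 ≈ 0.13068 + 0.019682*I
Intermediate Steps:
Y = 352
(((6 + sqrt(0 - 3)) + 3)*4 + 10)/Y = (((6 + sqrt(0 - 3)) + 3)*4 + 10)/352 = (((6 + sqrt(-3)) + 3)*4 + 10)*(1/352) = (((6 + I*sqrt(3)) + 3)*4 + 10)*(1/352) = ((9 + I*sqrt(3))*4 + 10)*(1/352) = ((36 + 4*I*sqrt(3)) + 10)*(1/352) = (46 + 4*I*sqrt(3))*(1/352) = 23/176 + I*sqrt(3)/88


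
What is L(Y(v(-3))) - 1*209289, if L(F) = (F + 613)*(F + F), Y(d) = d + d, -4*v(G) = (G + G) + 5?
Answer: -417351/2 ≈ -2.0868e+5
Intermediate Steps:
v(G) = -5/4 - G/2 (v(G) = -((G + G) + 5)/4 = -(2*G + 5)/4 = -(5 + 2*G)/4 = -5/4 - G/2)
Y(d) = 2*d
L(F) = 2*F*(613 + F) (L(F) = (613 + F)*(2*F) = 2*F*(613 + F))
L(Y(v(-3))) - 1*209289 = 2*(2*(-5/4 - ½*(-3)))*(613 + 2*(-5/4 - ½*(-3))) - 1*209289 = 2*(2*(-5/4 + 3/2))*(613 + 2*(-5/4 + 3/2)) - 209289 = 2*(2*(¼))*(613 + 2*(¼)) - 209289 = 2*(½)*(613 + ½) - 209289 = 2*(½)*(1227/2) - 209289 = 1227/2 - 209289 = -417351/2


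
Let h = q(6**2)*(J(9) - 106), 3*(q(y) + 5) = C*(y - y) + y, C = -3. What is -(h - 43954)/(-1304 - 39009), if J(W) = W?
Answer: -44633/40313 ≈ -1.1072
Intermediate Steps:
q(y) = -5 + y/3 (q(y) = -5 + (-3*(y - y) + y)/3 = -5 + (-3*0 + y)/3 = -5 + (0 + y)/3 = -5 + y/3)
h = -679 (h = (-5 + (1/3)*6**2)*(9 - 106) = (-5 + (1/3)*36)*(-97) = (-5 + 12)*(-97) = 7*(-97) = -679)
-(h - 43954)/(-1304 - 39009) = -(-679 - 43954)/(-1304 - 39009) = -(-44633)/(-40313) = -(-44633)*(-1)/40313 = -1*44633/40313 = -44633/40313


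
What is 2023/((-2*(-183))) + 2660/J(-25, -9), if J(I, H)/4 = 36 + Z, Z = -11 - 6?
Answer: 14833/366 ≈ 40.527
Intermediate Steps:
Z = -17
J(I, H) = 76 (J(I, H) = 4*(36 - 17) = 4*19 = 76)
2023/((-2*(-183))) + 2660/J(-25, -9) = 2023/((-2*(-183))) + 2660/76 = 2023/366 + 2660*(1/76) = 2023*(1/366) + 35 = 2023/366 + 35 = 14833/366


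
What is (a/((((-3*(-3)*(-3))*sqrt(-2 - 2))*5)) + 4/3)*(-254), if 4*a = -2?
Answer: -1016/3 + 127*I/270 ≈ -338.67 + 0.47037*I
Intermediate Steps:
a = -1/2 (a = (1/4)*(-2) = -1/2 ≈ -0.50000)
(a/((((-3*(-3)*(-3))*sqrt(-2 - 2))*5)) + 4/3)*(-254) = (-(-1/(135*sqrt(-2 - 2)))/2 + 4/3)*(-254) = (-I/270/2 + 4*(1/3))*(-254) = (-I/270/2 + 4/3)*(-254) = (-I/540 + 4/3)*(-254) = (4/3 - I/540)*(-254) = -1016/3 + 127*I/270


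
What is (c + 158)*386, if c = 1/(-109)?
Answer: 6647306/109 ≈ 60984.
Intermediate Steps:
c = -1/109 ≈ -0.0091743
(c + 158)*386 = (-1/109 + 158)*386 = (17221/109)*386 = 6647306/109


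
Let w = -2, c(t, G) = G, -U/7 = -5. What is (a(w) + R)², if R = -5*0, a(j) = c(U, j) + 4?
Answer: 4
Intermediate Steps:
U = 35 (U = -7*(-5) = 35)
a(j) = 4 + j (a(j) = j + 4 = 4 + j)
R = 0
(a(w) + R)² = ((4 - 2) + 0)² = (2 + 0)² = 2² = 4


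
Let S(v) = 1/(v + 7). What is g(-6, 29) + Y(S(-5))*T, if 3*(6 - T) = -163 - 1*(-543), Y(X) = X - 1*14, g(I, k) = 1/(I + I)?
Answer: 19547/12 ≈ 1628.9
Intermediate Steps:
g(I, k) = 1/(2*I)
S(v) = 1/(7 + v)
Y(X) = -14 + X (Y(X) = X - 14 = -14 + X)
T = -362/3 (T = 6 - (-163 - 1*(-543))/3 = 6 - (-163 + 543)/3 = 6 - ⅓*380 = 6 - 380/3 = -362/3 ≈ -120.67)
g(-6, 29) + Y(S(-5))*T = (½)/(-6) + (-14 + 1/(7 - 5))*(-362/3) = (½)*(-⅙) + (-14 + 1/2)*(-362/3) = -1/12 + (-14 + ½)*(-362/3) = -1/12 - 27/2*(-362/3) = -1/12 + 1629 = 19547/12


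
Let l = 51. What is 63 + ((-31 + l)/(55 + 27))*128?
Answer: 3863/41 ≈ 94.219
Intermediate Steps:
63 + ((-31 + l)/(55 + 27))*128 = 63 + ((-31 + 51)/(55 + 27))*128 = 63 + (20/82)*128 = 63 + (20*(1/82))*128 = 63 + (10/41)*128 = 63 + 1280/41 = 3863/41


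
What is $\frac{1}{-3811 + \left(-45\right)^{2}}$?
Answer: $- \frac{1}{1786} \approx -0.00055991$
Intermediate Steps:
$\frac{1}{-3811 + \left(-45\right)^{2}} = \frac{1}{-3811 + 2025} = \frac{1}{-1786} = - \frac{1}{1786}$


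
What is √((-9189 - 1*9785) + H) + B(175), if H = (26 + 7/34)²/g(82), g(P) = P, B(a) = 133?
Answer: 133 + I*√147418741214/2788 ≈ 133.0 + 137.72*I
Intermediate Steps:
H = 793881/94792 (H = (26 + 7/34)²/82 = (26 + 7*(1/34))²*(1/82) = (26 + 7/34)²*(1/82) = (891/34)²*(1/82) = (793881/1156)*(1/82) = 793881/94792 ≈ 8.3750)
√((-9189 - 1*9785) + H) + B(175) = √((-9189 - 1*9785) + 793881/94792) + 133 = √((-9189 - 9785) + 793881/94792) + 133 = √(-18974 + 793881/94792) + 133 = √(-1797789527/94792) + 133 = I*√147418741214/2788 + 133 = 133 + I*√147418741214/2788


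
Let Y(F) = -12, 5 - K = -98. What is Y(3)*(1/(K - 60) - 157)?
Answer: 81000/43 ≈ 1883.7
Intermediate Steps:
K = 103 (K = 5 - 1*(-98) = 5 + 98 = 103)
Y(3)*(1/(K - 60) - 157) = -12*(1/(103 - 60) - 157) = -12*(1/43 - 157) = -12*(-6750/43) = 81000/43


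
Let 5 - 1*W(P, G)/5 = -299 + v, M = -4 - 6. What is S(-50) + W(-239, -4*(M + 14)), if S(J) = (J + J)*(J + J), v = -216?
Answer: 12600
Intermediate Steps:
M = -10
W(P, G) = 2600 (W(P, G) = 25 - 5*(-299 - 216) = 25 - 5*(-515) = 25 + 2575 = 2600)
S(J) = 4*J² (S(J) = (2*J)*(2*J) = 4*J²)
S(-50) + W(-239, -4*(M + 14)) = 4*(-50)² + 2600 = 4*2500 + 2600 = 10000 + 2600 = 12600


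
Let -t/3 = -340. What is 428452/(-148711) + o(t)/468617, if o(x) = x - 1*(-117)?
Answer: -200610806477/69688502687 ≈ -2.8787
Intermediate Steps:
t = 1020 (t = -3*(-340) = 1020)
o(x) = 117 + x (o(x) = x + 117 = 117 + x)
428452/(-148711) + o(t)/468617 = 428452/(-148711) + (117 + 1020)/468617 = 428452*(-1/148711) + 1137*(1/468617) = -428452/148711 + 1137/468617 = -200610806477/69688502687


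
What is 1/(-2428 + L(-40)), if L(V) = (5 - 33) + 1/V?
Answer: -40/98241 ≈ -0.00040716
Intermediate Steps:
L(V) = -28 + 1/V
1/(-2428 + L(-40)) = 1/(-2428 + (-28 + 1/(-40))) = 1/(-2428 + (-28 - 1/40)) = 1/(-2428 - 1121/40) = 1/(-98241/40) = -40/98241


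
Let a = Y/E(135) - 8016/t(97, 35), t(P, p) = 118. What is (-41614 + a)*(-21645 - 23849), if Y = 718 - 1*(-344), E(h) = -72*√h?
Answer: 111880391596/59 + 1342073*√15/90 ≈ 1.8963e+9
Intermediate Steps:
Y = 1062 (Y = 718 + 344 = 1062)
a = -4008/59 - 59*√15/180 (a = 1062/((-216*√15)) - 8016/118 = 1062/((-216*√15)) - 8016*1/118 = 1062/((-216*√15)) - 4008/59 = 1062*(-√15/3240) - 4008/59 = -59*√15/180 - 4008/59 = -4008/59 - 59*√15/180 ≈ -69.202)
(-41614 + a)*(-21645 - 23849) = (-41614 + (-4008/59 - 59*√15/180))*(-21645 - 23849) = (-2459234/59 - 59*√15/180)*(-45494) = 111880391596/59 + 1342073*√15/90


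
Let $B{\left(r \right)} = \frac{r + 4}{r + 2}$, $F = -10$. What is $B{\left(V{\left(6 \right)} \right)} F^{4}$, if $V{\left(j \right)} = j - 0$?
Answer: $12500$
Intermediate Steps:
$V{\left(j \right)} = j$ ($V{\left(j \right)} = j + 0 = j$)
$B{\left(r \right)} = \frac{4 + r}{2 + r}$
$B{\left(V{\left(6 \right)} \right)} F^{4} = \frac{4 + 6}{2 + 6} \left(-10\right)^{4} = \frac{1}{8} \cdot 10 \cdot 10000 = \frac{5}{4} \cdot 10000 = 12500$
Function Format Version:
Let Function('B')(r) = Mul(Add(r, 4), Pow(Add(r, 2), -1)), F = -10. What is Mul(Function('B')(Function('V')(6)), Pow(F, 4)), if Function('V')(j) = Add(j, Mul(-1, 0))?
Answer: 12500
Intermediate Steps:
Function('V')(j) = j (Function('V')(j) = Add(j, 0) = j)
Function('B')(r) = Mul(Pow(Add(2, r), -1), Add(4, r)) (Function('B')(r) = Mul(Add(4, r), Pow(Add(2, r), -1)) = Mul(Pow(Add(2, r), -1), Add(4, r)))
Mul(Function('B')(Function('V')(6)), Pow(F, 4)) = Mul(Mul(Pow(Add(2, 6), -1), Add(4, 6)), Pow(-10, 4)) = Mul(Mul(Pow(8, -1), 10), 10000) = Mul(Mul(Rational(1, 8), 10), 10000) = Mul(Rational(5, 4), 10000) = 12500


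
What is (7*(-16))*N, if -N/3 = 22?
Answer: 7392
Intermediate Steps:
N = -66 (N = -3*22 = -66)
(7*(-16))*N = (7*(-16))*(-66) = -112*(-66) = 7392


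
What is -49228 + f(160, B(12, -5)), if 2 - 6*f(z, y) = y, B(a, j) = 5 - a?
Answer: -98453/2 ≈ -49227.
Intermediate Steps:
f(z, y) = ⅓ - y/6
-49228 + f(160, B(12, -5)) = -49228 + (⅓ - (5 - 1*12)/6) = -49228 + (⅓ - (5 - 12)/6) = -49228 + (⅓ - ⅙*(-7)) = -49228 + (⅓ + 7/6) = -49228 + 3/2 = -98453/2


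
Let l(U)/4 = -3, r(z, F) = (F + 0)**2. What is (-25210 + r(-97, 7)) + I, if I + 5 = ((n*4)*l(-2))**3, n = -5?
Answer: 13798834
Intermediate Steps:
r(z, F) = F**2
l(U) = -12 (l(U) = 4*(-3) = -12)
I = 13823995 (I = -5 + (-5*4*(-12))**3 = -5 + (-20*(-12))**3 = -5 + 240**3 = -5 + 13824000 = 13823995)
(-25210 + r(-97, 7)) + I = (-25210 + 7**2) + 13823995 = (-25210 + 49) + 13823995 = -25161 + 13823995 = 13798834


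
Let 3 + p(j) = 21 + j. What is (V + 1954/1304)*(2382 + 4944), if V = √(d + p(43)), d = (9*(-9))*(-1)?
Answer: 3578751/326 + 7326*√142 ≈ 98277.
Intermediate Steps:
p(j) = 18 + j (p(j) = -3 + (21 + j) = 18 + j)
d = 81 (d = -81*(-1) = 81)
V = √142 (V = √(81 + (18 + 43)) = √(81 + 61) = √142 ≈ 11.916)
(V + 1954/1304)*(2382 + 4944) = (√142 + 1954/1304)*(2382 + 4944) = (√142 + 1954*(1/1304))*7326 = (√142 + 977/652)*7326 = (977/652 + √142)*7326 = 3578751/326 + 7326*√142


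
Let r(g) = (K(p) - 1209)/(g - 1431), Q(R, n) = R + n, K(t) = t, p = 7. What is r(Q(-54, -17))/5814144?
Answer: 601/4366422144 ≈ 1.3764e-7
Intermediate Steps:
r(g) = -1202/(-1431 + g) (r(g) = (7 - 1209)/(g - 1431) = -1202/(-1431 + g))
r(Q(-54, -17))/5814144 = -1202/(-1431 + (-54 - 17))/5814144 = -1202/(-1431 - 71)*(1/5814144) = -1202/(-1502)*(1/5814144) = -1202*(-1/1502)*(1/5814144) = (601/751)*(1/5814144) = 601/4366422144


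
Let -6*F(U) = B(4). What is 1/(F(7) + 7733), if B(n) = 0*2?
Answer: 1/7733 ≈ 0.00012932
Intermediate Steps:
B(n) = 0
F(U) = 0 (F(U) = -⅙*0 = 0)
1/(F(7) + 7733) = 1/(0 + 7733) = 1/7733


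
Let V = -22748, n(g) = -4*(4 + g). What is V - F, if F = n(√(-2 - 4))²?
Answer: -22908 - 128*I*√6 ≈ -22908.0 - 313.53*I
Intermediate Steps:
n(g) = -16 - 4*g
F = (-16 - 4*I*√6)² (F = (-16 - 4*√(-2 - 4))² = (-16 - 4*I*√6)² ≈ 160.0 + 313.53*I)
V - F = -22748 - (160 + 128*I*√6) = -22748 + (-160 - 128*I*√6) = -22908 - 128*I*√6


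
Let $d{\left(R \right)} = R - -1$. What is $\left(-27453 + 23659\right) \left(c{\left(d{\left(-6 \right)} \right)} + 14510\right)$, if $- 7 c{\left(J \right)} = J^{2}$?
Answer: $-55037390$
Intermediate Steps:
$d{\left(R \right)} = 1 + R$ ($d{\left(R \right)} = R + 1 = 1 + R$)
$c{\left(J \right)} = - \frac{J^{2}}{7}$
$\left(-27453 + 23659\right) \left(c{\left(d{\left(-6 \right)} \right)} + 14510\right) = \left(-27453 + 23659\right) \left(- \frac{\left(1 - 6\right)^{2}}{7} + 14510\right) = - 3794 \left(- \frac{\left(-5\right)^{2}}{7} + 14510\right) = - 3794 \left(\left(- \frac{1}{7}\right) 25 + 14510\right) = - 3794 \left(- \frac{25}{7} + 14510\right) = \left(-3794\right) \frac{101545}{7} = -55037390$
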